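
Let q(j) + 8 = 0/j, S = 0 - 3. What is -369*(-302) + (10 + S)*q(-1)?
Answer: 111382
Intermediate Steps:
S = -3
q(j) = -8 (q(j) = -8 + 0/j = -8 + 0 = -8)
-369*(-302) + (10 + S)*q(-1) = -369*(-302) + (10 - 3)*(-8) = 111438 + 7*(-8) = 111438 - 56 = 111382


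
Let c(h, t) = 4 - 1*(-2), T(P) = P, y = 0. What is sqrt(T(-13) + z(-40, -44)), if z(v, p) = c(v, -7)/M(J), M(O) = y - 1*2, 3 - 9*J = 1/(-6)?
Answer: 4*I ≈ 4.0*I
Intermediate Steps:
J = 19/54 (J = 1/3 - 1/9/(-6) = 1/3 - 1/9*(-1/6) = 1/3 + 1/54 = 19/54 ≈ 0.35185)
c(h, t) = 6 (c(h, t) = 4 + 2 = 6)
M(O) = -2 (M(O) = 0 - 1*2 = 0 - 2 = -2)
z(v, p) = -3 (z(v, p) = 6/(-2) = 6*(-1/2) = -3)
sqrt(T(-13) + z(-40, -44)) = sqrt(-13 - 3) = sqrt(-16) = 4*I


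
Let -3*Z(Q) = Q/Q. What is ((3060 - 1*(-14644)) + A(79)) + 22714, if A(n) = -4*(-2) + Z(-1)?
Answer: 121277/3 ≈ 40426.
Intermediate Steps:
Z(Q) = -⅓ (Z(Q) = -Q/(3*Q) = -⅓*1 = -⅓)
A(n) = 23/3 (A(n) = -4*(-2) - ⅓ = 8 - ⅓ = 23/3)
((3060 - 1*(-14644)) + A(79)) + 22714 = ((3060 - 1*(-14644)) + 23/3) + 22714 = ((3060 + 14644) + 23/3) + 22714 = (17704 + 23/3) + 22714 = 53135/3 + 22714 = 121277/3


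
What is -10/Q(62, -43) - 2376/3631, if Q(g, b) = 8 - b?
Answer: -157486/185181 ≈ -0.85044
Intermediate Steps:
-10/Q(62, -43) - 2376/3631 = -10/(8 - 1*(-43)) - 2376/3631 = -10/(8 + 43) - 2376*1/3631 = -10/51 - 2376/3631 = -157486/185181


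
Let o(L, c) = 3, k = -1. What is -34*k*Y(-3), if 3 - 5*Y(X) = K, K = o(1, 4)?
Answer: 0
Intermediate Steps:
K = 3
Y(X) = 0 (Y(X) = ⅗ - ⅕*3 = ⅗ - ⅗ = 0)
-34*k*Y(-3) = -(-34)*0 = -34*0 = 0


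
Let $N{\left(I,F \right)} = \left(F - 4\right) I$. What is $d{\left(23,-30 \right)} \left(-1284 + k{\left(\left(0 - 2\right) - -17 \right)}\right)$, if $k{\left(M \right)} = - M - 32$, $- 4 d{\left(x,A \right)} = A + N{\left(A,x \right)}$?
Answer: $-199650$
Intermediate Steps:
$N{\left(I,F \right)} = I \left(-4 + F\right)$ ($N{\left(I,F \right)} = \left(-4 + F\right) I = I \left(-4 + F\right)$)
$d{\left(x,A \right)} = - \frac{A}{4} - \frac{A \left(-4 + x\right)}{4}$ ($d{\left(x,A \right)} = - \frac{A + A \left(-4 + x\right)}{4} = - \frac{A}{4} - \frac{A \left(-4 + x\right)}{4}$)
$k{\left(M \right)} = -32 - M$
$d{\left(23,-30 \right)} \left(-1284 + k{\left(\left(0 - 2\right) - -17 \right)}\right) = \frac{1}{4} \left(-30\right) \left(3 - 23\right) \left(-1284 - \left(32 - 2 + 17\right)\right) = \frac{1}{4} \left(-30\right) \left(3 - 23\right) \left(-1284 - 47\right) = \frac{1}{4} \left(-30\right) \left(-20\right) \left(-1284 - 47\right) = 150 \left(-1284 - 47\right) = 150 \left(-1331\right) = -199650$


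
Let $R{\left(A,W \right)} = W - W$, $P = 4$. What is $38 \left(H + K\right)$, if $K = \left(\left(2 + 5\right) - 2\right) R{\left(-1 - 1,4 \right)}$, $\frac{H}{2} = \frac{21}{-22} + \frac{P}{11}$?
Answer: $- \frac{494}{11} \approx -44.909$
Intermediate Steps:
$H = - \frac{13}{11}$ ($H = 2 \left(\frac{21}{-22} + \frac{4}{11}\right) = 2 \left(21 \left(- \frac{1}{22}\right) + 4 \cdot \frac{1}{11}\right) = 2 \left(- \frac{21}{22} + \frac{4}{11}\right) = 2 \left(- \frac{13}{22}\right) = - \frac{13}{11} \approx -1.1818$)
$R{\left(A,W \right)} = 0$
$K = 0$ ($K = \left(\left(2 + 5\right) - 2\right) 0 = \left(7 - 2\right) 0 = 5 \cdot 0 = 0$)
$38 \left(H + K\right) = 38 \left(- \frac{13}{11} + 0\right) = 38 \left(- \frac{13}{11}\right) = - \frac{494}{11}$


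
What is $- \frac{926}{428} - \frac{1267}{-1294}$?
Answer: $- \frac{81996}{69229} \approx -1.1844$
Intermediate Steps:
$- \frac{926}{428} - \frac{1267}{-1294} = \left(-926\right) \frac{1}{428} - - \frac{1267}{1294} = - \frac{463}{214} + \frac{1267}{1294} = - \frac{81996}{69229}$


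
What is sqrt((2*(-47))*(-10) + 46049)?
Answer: 3*sqrt(5221) ≈ 216.77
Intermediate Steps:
sqrt((2*(-47))*(-10) + 46049) = sqrt(-94*(-10) + 46049) = sqrt(940 + 46049) = sqrt(46989) = 3*sqrt(5221)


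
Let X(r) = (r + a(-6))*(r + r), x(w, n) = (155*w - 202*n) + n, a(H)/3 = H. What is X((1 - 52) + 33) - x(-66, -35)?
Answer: 4491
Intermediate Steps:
a(H) = 3*H
x(w, n) = -201*n + 155*w (x(w, n) = (-202*n + 155*w) + n = -201*n + 155*w)
X(r) = 2*r*(-18 + r) (X(r) = (r + 3*(-6))*(r + r) = (r - 18)*(2*r) = (-18 + r)*(2*r) = 2*r*(-18 + r))
X((1 - 52) + 33) - x(-66, -35) = 2*((1 - 52) + 33)*(-18 + ((1 - 52) + 33)) - (-201*(-35) + 155*(-66)) = 2*(-51 + 33)*(-18 + (-51 + 33)) - (7035 - 10230) = 2*(-18)*(-18 - 18) - 1*(-3195) = 2*(-18)*(-36) + 3195 = 1296 + 3195 = 4491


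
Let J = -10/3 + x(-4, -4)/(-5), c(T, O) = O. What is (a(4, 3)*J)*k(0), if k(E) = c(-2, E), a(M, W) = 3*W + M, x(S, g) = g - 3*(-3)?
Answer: 0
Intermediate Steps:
x(S, g) = 9 + g (x(S, g) = g + 9 = 9 + g)
a(M, W) = M + 3*W
J = -13/3 (J = -10/3 + (9 - 4)/(-5) = -10*1/3 + 5*(-1/5) = -10/3 - 1 = -13/3 ≈ -4.3333)
k(E) = E
(a(4, 3)*J)*k(0) = ((4 + 3*3)*(-13/3))*0 = ((4 + 9)*(-13/3))*0 = (13*(-13/3))*0 = -169/3*0 = 0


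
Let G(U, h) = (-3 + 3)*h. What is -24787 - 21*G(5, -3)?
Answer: -24787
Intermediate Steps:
G(U, h) = 0 (G(U, h) = 0*h = 0)
-24787 - 21*G(5, -3) = -24787 - 21*0 = -24787 + 0 = -24787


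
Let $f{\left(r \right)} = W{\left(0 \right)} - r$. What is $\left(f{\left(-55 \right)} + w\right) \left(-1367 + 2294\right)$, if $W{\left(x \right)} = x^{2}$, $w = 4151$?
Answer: $3898962$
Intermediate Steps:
$f{\left(r \right)} = - r$ ($f{\left(r \right)} = 0^{2} - r = 0 - r = - r$)
$\left(f{\left(-55 \right)} + w\right) \left(-1367 + 2294\right) = \left(\left(-1\right) \left(-55\right) + 4151\right) \left(-1367 + 2294\right) = \left(55 + 4151\right) 927 = 4206 \cdot 927 = 3898962$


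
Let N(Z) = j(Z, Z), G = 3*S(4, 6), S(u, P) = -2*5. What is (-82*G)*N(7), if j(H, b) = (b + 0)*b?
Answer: 120540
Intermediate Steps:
S(u, P) = -10
G = -30 (G = 3*(-10) = -30)
j(H, b) = b**2 (j(H, b) = b*b = b**2)
N(Z) = Z**2
(-82*G)*N(7) = -82*(-30)*7**2 = 2460*49 = 120540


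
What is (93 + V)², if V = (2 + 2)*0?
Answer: 8649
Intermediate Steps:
V = 0 (V = 4*0 = 0)
(93 + V)² = (93 + 0)² = 93² = 8649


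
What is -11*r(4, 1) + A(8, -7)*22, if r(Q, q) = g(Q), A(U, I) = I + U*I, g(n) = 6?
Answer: -1452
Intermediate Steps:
A(U, I) = I + I*U
r(Q, q) = 6
-11*r(4, 1) + A(8, -7)*22 = -11*6 - 7*(1 + 8)*22 = -66 - 7*9*22 = -66 - 63*22 = -66 - 1386 = -1452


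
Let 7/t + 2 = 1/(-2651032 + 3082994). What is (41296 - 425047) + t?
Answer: -331534338907/863923 ≈ -3.8375e+5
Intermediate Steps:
t = -3023734/863923 (t = 7/(-2 + 1/(-2651032 + 3082994)) = 7/(-2 + 1/431962) = 7/(-863923/431962) = 7*(-431962/863923) = -3023734/863923 ≈ -3.5000)
(41296 - 425047) + t = (41296 - 425047) - 3023734/863923 = -383751 - 3023734/863923 = -331534338907/863923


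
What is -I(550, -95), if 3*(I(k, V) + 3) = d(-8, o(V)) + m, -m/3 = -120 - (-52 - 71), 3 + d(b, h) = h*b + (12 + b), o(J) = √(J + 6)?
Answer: 17/3 + 8*I*√89/3 ≈ 5.6667 + 25.157*I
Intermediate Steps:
o(J) = √(6 + J)
d(b, h) = 9 + b + b*h (d(b, h) = -3 + (h*b + (12 + b)) = -3 + (b*h + (12 + b)) = -3 + (12 + b + b*h) = 9 + b + b*h)
m = -9 (m = -3*(-120 - (-52 - 71)) = -3*(-120 - 1*(-123)) = -3*(-120 + 123) = -3*3 = -9)
I(k, V) = -17/3 - 8*√(6 + V)/3 (I(k, V) = -3 + ((9 - 8 - 8*√(6 + V)) - 9)/3 = -3 + ((1 - 8*√(6 + V)) - 9)/3 = -3 + (-8 - 8*√(6 + V))/3 = -3 + (-8/3 - 8*√(6 + V)/3) = -17/3 - 8*√(6 + V)/3)
-I(550, -95) = -(-17/3 - 8*√(6 - 95)/3) = -(-17/3 - 8*I*√89/3) = 17/3 + 8*I*√89/3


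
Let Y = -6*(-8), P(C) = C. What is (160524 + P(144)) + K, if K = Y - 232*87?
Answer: 140532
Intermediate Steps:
Y = 48
K = -20136 (K = 48 - 232*87 = 48 - 20184 = -20136)
(160524 + P(144)) + K = (160524 + 144) - 20136 = 160668 - 20136 = 140532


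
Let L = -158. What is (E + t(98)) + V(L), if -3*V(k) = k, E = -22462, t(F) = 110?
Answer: -66898/3 ≈ -22299.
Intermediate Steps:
V(k) = -k/3
(E + t(98)) + V(L) = (-22462 + 110) - 1/3*(-158) = -22352 + 158/3 = -66898/3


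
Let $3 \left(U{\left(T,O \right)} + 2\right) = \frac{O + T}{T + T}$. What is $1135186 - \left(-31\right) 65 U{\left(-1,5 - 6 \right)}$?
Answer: $\frac{3395483}{3} \approx 1.1318 \cdot 10^{6}$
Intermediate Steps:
$U{\left(T,O \right)} = -2 + \frac{O + T}{6 T}$ ($U{\left(T,O \right)} = -2 + \frac{\left(O + T\right) \frac{1}{T + T}}{3} = -2 + \frac{\left(O + T\right) \frac{1}{2 T}}{3} = -2 + \frac{\frac{1}{2} \frac{1}{T} \left(O + T\right)}{3} = -2 + \frac{O + T}{6 T}$)
$1135186 - \left(-31\right) 65 U{\left(-1,5 - 6 \right)} = 1135186 - \left(-31\right) 65 \frac{\left(5 - 6\right) - -11}{6 \left(-1\right)} = 1135186 - - 2015 \cdot \frac{1}{6} \left(-1\right) \left(\left(5 - 6\right) + 11\right) = 1135186 - - 2015 \cdot \frac{1}{6} \left(-1\right) \left(-1 + 11\right) = 1135186 - - 2015 \cdot \frac{1}{6} \left(-1\right) 10 = 1135186 - \left(-2015\right) \left(- \frac{5}{3}\right) = 1135186 - \frac{10075}{3} = \frac{3395483}{3}$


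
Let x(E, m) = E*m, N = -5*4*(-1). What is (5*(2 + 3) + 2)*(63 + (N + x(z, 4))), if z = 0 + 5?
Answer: 2781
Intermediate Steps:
z = 5
N = 20 (N = -20*(-1) = 20)
(5*(2 + 3) + 2)*(63 + (N + x(z, 4))) = (5*(2 + 3) + 2)*(63 + (20 + 5*4)) = (5*5 + 2)*(63 + (20 + 20)) = (25 + 2)*(63 + 40) = 27*103 = 2781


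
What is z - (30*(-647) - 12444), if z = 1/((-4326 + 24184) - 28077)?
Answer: 261808025/8219 ≈ 31854.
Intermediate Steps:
z = -1/8219 (z = 1/(19858 - 28077) = 1/(-8219) = -1/8219 ≈ -0.00012167)
z - (30*(-647) - 12444) = -1/8219 - (30*(-647) - 12444) = -1/8219 - (-19410 - 12444) = -1/8219 - 1*(-31854) = -1/8219 + 31854 = 261808025/8219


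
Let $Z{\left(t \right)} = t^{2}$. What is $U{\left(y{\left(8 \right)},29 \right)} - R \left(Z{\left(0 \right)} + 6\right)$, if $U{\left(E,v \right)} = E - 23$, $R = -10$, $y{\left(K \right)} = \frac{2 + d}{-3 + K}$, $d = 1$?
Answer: $\frac{188}{5} \approx 37.6$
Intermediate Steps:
$y{\left(K \right)} = \frac{3}{-3 + K}$ ($y{\left(K \right)} = \frac{2 + 1}{-3 + K} = \frac{3}{-3 + K}$)
$U{\left(E,v \right)} = -23 + E$
$U{\left(y{\left(8 \right)},29 \right)} - R \left(Z{\left(0 \right)} + 6\right) = \left(-23 + \frac{3}{-3 + 8}\right) - - 10 \left(0^{2} + 6\right) = \left(-23 + \frac{3}{5}\right) - - 10 \left(0 + 6\right) = \left(-23 + 3 \cdot \frac{1}{5}\right) - \left(-10\right) 6 = \left(-23 + \frac{3}{5}\right) - -60 = - \frac{112}{5} + 60 = \frac{188}{5}$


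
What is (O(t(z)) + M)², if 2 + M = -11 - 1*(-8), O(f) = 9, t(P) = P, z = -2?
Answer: 16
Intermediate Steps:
M = -5 (M = -2 + (-11 - 1*(-8)) = -2 + (-11 + 8) = -2 - 3 = -5)
(O(t(z)) + M)² = (9 - 5)² = 4² = 16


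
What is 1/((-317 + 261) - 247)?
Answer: -1/303 ≈ -0.0033003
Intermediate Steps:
1/((-317 + 261) - 247) = 1/(-56 - 247) = 1/(-303) = -1/303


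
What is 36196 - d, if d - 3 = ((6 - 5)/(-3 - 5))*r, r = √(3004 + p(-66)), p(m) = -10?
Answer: 36193 + √2994/8 ≈ 36200.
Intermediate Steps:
r = √2994 (r = √(3004 - 10) = √2994 ≈ 54.717)
d = 3 - √2994/8 (d = 3 + ((6 - 5)/(-3 - 5))*√2994 = 3 + (1/(-8))*√2994 = 3 + (1*(-⅛))*√2994 = 3 - √2994/8 ≈ -3.8397)
36196 - d = 36196 - (3 - √2994/8) = 36196 + (-3 + √2994/8) = 36193 + √2994/8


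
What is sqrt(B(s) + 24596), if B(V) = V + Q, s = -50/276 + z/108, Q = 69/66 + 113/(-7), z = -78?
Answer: sqrt(2775373823530)/10626 ≈ 156.78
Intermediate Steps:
Q = -2325/154 (Q = 69*(1/66) + 113*(-1/7) = 23/22 - 113/7 = -2325/154 ≈ -15.097)
s = -187/207 (s = -50/276 - 78/108 = -50*1/276 - 78*1/108 = -25/138 - 13/18 = -187/207 ≈ -0.90338)
B(V) = -2325/154 + V (B(V) = V - 2325/154 = -2325/154 + V)
sqrt(B(s) + 24596) = sqrt((-2325/154 - 187/207) + 24596) = sqrt(-510073/31878 + 24596) = sqrt(783561215/31878) = sqrt(2775373823530)/10626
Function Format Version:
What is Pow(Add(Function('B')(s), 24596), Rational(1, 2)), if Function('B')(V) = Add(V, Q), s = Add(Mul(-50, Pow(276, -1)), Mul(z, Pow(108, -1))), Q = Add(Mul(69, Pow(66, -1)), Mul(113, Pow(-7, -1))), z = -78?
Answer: Mul(Rational(1, 10626), Pow(2775373823530, Rational(1, 2))) ≈ 156.78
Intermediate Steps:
Q = Rational(-2325, 154) (Q = Add(Mul(69, Rational(1, 66)), Mul(113, Rational(-1, 7))) = Add(Rational(23, 22), Rational(-113, 7)) = Rational(-2325, 154) ≈ -15.097)
s = Rational(-187, 207) (s = Add(Mul(-50, Pow(276, -1)), Mul(-78, Pow(108, -1))) = Add(Mul(-50, Rational(1, 276)), Mul(-78, Rational(1, 108))) = Add(Rational(-25, 138), Rational(-13, 18)) = Rational(-187, 207) ≈ -0.90338)
Function('B')(V) = Add(Rational(-2325, 154), V) (Function('B')(V) = Add(V, Rational(-2325, 154)) = Add(Rational(-2325, 154), V))
Pow(Add(Function('B')(s), 24596), Rational(1, 2)) = Pow(Add(Add(Rational(-2325, 154), Rational(-187, 207)), 24596), Rational(1, 2)) = Pow(Add(Rational(-510073, 31878), 24596), Rational(1, 2)) = Pow(Rational(783561215, 31878), Rational(1, 2)) = Mul(Rational(1, 10626), Pow(2775373823530, Rational(1, 2)))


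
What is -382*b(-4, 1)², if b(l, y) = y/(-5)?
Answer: -382/25 ≈ -15.280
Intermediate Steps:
b(l, y) = -y/5 (b(l, y) = y*(-⅕) = -y/5)
-382*b(-4, 1)² = -382*(-⅕*1)² = -382*(-⅕)² = -382*1/25 = -382/25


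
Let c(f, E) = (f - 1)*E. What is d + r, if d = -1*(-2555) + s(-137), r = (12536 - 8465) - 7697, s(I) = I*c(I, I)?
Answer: -2591193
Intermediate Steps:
c(f, E) = E*(-1 + f) (c(f, E) = (-1 + f)*E = E*(-1 + f))
s(I) = I²*(-1 + I) (s(I) = I*(I*(-1 + I)) = I²*(-1 + I))
r = -3626 (r = 4071 - 7697 = -3626)
d = -2587567 (d = -1*(-2555) + (-137)²*(-1 - 137) = 2555 + 18769*(-138) = 2555 - 2590122 = -2587567)
d + r = -2587567 - 3626 = -2591193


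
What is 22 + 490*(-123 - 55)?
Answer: -87198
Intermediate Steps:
22 + 490*(-123 - 55) = 22 + 490*(-178) = 22 - 87220 = -87198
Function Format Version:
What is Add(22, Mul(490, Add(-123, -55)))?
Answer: -87198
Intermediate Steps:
Add(22, Mul(490, Add(-123, -55))) = Add(22, Mul(490, -178)) = Add(22, -87220) = -87198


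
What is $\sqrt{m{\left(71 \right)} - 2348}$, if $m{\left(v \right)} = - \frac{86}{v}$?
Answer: $\frac{i \sqrt{11842374}}{71} \approx 48.469 i$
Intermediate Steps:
$\sqrt{m{\left(71 \right)} - 2348} = \sqrt{- \frac{86}{71} - 2348} = \sqrt{- \frac{166794}{71}} = \frac{i \sqrt{11842374}}{71}$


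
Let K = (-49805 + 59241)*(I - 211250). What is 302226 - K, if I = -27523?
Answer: 2253364254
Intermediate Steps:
K = -2253062028 (K = (-49805 + 59241)*(-27523 - 211250) = 9436*(-238773) = -2253062028)
302226 - K = 302226 - 1*(-2253062028) = 302226 + 2253062028 = 2253364254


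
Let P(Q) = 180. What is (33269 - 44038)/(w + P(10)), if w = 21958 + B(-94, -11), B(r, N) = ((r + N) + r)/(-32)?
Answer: -344608/708615 ≈ -0.48631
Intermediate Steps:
B(r, N) = -r/16 - N/32 (B(r, N) = ((N + r) + r)*(-1/32) = (N + 2*r)*(-1/32) = -r/16 - N/32)
w = 702855/32 (w = 21958 + (-1/16*(-94) - 1/32*(-11)) = 21958 + (47/8 + 11/32) = 21958 + 199/32 = 702855/32 ≈ 21964.)
(33269 - 44038)/(w + P(10)) = (33269 - 44038)/(702855/32 + 180) = -10769/708615/32 = -10769*32/708615 = -344608/708615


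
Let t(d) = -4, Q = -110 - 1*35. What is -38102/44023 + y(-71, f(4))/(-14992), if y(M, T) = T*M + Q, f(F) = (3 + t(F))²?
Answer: -70214527/82499102 ≈ -0.85109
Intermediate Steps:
Q = -145 (Q = -110 - 35 = -145)
f(F) = 1 (f(F) = (3 - 4)² = (-1)² = 1)
y(M, T) = -145 + M*T (y(M, T) = T*M - 145 = M*T - 145 = -145 + M*T)
-38102/44023 + y(-71, f(4))/(-14992) = -38102/44023 + (-145 - 71*1)/(-14992) = -38102*1/44023 + (-145 - 71)*(-1/14992) = -38102/44023 - 216*(-1/14992) = -38102/44023 + 27/1874 = -70214527/82499102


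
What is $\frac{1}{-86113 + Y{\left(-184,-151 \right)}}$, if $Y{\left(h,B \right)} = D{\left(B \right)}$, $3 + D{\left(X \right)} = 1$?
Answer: $- \frac{1}{86115} \approx -1.1612 \cdot 10^{-5}$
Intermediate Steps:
$D{\left(X \right)} = -2$ ($D{\left(X \right)} = -3 + 1 = -2$)
$Y{\left(h,B \right)} = -2$
$\frac{1}{-86113 + Y{\left(-184,-151 \right)}} = \frac{1}{-86113 - 2} = \frac{1}{-86115} = - \frac{1}{86115}$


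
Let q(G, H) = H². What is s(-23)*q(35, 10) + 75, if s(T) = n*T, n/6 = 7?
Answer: -96525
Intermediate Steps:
n = 42 (n = 6*7 = 42)
s(T) = 42*T
s(-23)*q(35, 10) + 75 = (42*(-23))*10² + 75 = -966*100 + 75 = -96600 + 75 = -96525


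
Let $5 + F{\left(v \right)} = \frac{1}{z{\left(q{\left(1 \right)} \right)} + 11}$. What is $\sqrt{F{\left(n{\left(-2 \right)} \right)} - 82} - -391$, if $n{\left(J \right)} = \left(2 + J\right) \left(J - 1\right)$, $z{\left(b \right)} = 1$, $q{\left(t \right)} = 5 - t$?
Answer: $391 + \frac{i \sqrt{3129}}{6} \approx 391.0 + 9.3229 i$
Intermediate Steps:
$n{\left(J \right)} = \left(-1 + J\right) \left(2 + J\right)$ ($n{\left(J \right)} = \left(2 + J\right) \left(-1 + J\right) = \left(-1 + J\right) \left(2 + J\right)$)
$F{\left(v \right)} = - \frac{59}{12}$ ($F{\left(v \right)} = -5 + \frac{1}{1 + 11} = -5 + \frac{1}{12} = - \frac{59}{12}$)
$\sqrt{F{\left(n{\left(-2 \right)} \right)} - 82} - -391 = \sqrt{- \frac{59}{12} - 82} - -391 = \sqrt{- \frac{1043}{12}} + 391 = \frac{i \sqrt{3129}}{6} + 391 = 391 + \frac{i \sqrt{3129}}{6}$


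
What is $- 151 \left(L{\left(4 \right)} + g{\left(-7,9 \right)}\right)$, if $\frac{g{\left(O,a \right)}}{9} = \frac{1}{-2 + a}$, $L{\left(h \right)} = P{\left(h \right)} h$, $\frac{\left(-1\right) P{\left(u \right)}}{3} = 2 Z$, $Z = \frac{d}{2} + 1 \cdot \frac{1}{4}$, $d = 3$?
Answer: $\frac{43035}{7} \approx 6147.9$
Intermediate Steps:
$Z = \frac{7}{4}$ ($Z = \frac{3}{2} + 1 \cdot \frac{1}{4} = 3 \cdot \frac{1}{2} + 1 \cdot \frac{1}{4} = \frac{3}{2} + \frac{1}{4} = \frac{7}{4} \approx 1.75$)
$P{\left(u \right)} = - \frac{21}{2}$ ($P{\left(u \right)} = - 3 \cdot 2 \cdot \frac{7}{4} = \left(-3\right) \frac{7}{2} = - \frac{21}{2}$)
$L{\left(h \right)} = - \frac{21 h}{2}$
$g{\left(O,a \right)} = \frac{9}{-2 + a}$
$- 151 \left(L{\left(4 \right)} + g{\left(-7,9 \right)}\right) = - 151 \left(\left(- \frac{21}{2}\right) 4 + \frac{9}{-2 + 9}\right) = - 151 \left(-42 + \frac{9}{7}\right) = \left(-151\right) \left(- \frac{285}{7}\right) = \frac{43035}{7}$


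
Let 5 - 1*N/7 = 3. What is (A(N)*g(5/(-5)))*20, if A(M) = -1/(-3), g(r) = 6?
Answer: 40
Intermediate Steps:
N = 14 (N = 35 - 7*3 = 35 - 21 = 14)
A(M) = ⅓ (A(M) = -1*(-⅓) = ⅓)
(A(N)*g(5/(-5)))*20 = ((⅓)*6)*20 = 2*20 = 40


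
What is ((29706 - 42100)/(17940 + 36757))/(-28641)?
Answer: 12394/1566576777 ≈ 7.9115e-6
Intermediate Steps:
((29706 - 42100)/(17940 + 36757))/(-28641) = -12394/54697*(-1/28641) = 12394/1566576777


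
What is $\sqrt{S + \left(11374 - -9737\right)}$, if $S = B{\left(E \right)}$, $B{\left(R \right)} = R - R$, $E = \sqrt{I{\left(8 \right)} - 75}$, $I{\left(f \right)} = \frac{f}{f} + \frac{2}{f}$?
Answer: $\sqrt{21111} \approx 145.3$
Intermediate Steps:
$I{\left(f \right)} = 1 + \frac{2}{f}$
$E = \frac{i \sqrt{295}}{2}$ ($E = \sqrt{\frac{2 + 8}{8} - 75} = \sqrt{\frac{1}{8} \cdot 10 - 75} = \sqrt{\frac{5}{4} - 75} = \sqrt{- \frac{295}{4}} = \frac{i \sqrt{295}}{2} \approx 8.5878 i$)
$B{\left(R \right)} = 0$
$S = 0$
$\sqrt{S + \left(11374 - -9737\right)} = \sqrt{0 + \left(11374 - -9737\right)} = \sqrt{0 + \left(11374 + 9737\right)} = \sqrt{0 + 21111} = \sqrt{21111}$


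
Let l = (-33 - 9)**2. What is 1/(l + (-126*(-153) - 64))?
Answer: 1/20978 ≈ 4.7669e-5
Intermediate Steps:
l = 1764 (l = (-42)**2 = 1764)
1/(l + (-126*(-153) - 64)) = 1/(1764 + (-126*(-153) - 64)) = 1/(1764 + (19278 - 64)) = 1/(1764 + 19214) = 1/20978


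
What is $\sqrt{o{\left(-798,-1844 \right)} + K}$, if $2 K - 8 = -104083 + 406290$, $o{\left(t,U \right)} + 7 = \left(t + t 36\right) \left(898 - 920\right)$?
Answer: $\frac{\sqrt{3202690}}{2} \approx 894.8$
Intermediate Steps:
$o{\left(t,U \right)} = -7 - 814 t$ ($o{\left(t,U \right)} = -7 + \left(t + t 36\right) \left(898 - 920\right) = -7 + \left(t + 36 t\right) \left(-22\right) = -7 + 37 t \left(-22\right) = -7 - 814 t$)
$K = \frac{302215}{2}$ ($K = 4 + \frac{-104083 + 406290}{2} = 4 + \frac{1}{2} \cdot 302207 = 4 + \frac{302207}{2} = \frac{302215}{2} \approx 1.5111 \cdot 10^{5}$)
$\sqrt{o{\left(-798,-1844 \right)} + K} = \sqrt{\left(-7 - -649572\right) + \frac{302215}{2}} = \sqrt{\left(-7 + 649572\right) + \frac{302215}{2}} = \sqrt{649565 + \frac{302215}{2}} = \sqrt{\frac{1601345}{2}} = \frac{\sqrt{3202690}}{2}$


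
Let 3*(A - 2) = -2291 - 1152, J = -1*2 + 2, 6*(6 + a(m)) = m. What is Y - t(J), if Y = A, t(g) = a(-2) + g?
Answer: -3418/3 ≈ -1139.3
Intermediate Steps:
a(m) = -6 + m/6
J = 0 (J = -2 + 2 = 0)
t(g) = -19/3 + g (t(g) = (-6 + (⅙)*(-2)) + g = (-6 - ⅓) + g = -19/3 + g)
A = -3437/3 (A = 2 + (-2291 - 1152)/3 = 2 + (⅓)*(-3443) = 2 - 3443/3 = -3437/3 ≈ -1145.7)
Y = -3437/3 ≈ -1145.7
Y - t(J) = -3437/3 - (-19/3 + 0) = -3437/3 - 1*(-19/3) = -3437/3 + 19/3 = -3418/3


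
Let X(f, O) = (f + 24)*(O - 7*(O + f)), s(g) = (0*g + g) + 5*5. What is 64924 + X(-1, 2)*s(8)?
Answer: 61129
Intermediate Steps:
s(g) = 25 + g (s(g) = (0 + g) + 25 = g + 25 = 25 + g)
X(f, O) = (24 + f)*(-7*f - 6*O) (X(f, O) = (24 + f)*(O + (-7*O - 7*f)) = (24 + f)*(-7*f - 6*O))
64924 + X(-1, 2)*s(8) = 64924 + (-168*(-1) - 144*2 - 7*(-1)² - 6*2*(-1))*(25 + 8) = 64924 + (168 - 288 - 7*1 + 12)*33 = 64924 + (168 - 288 - 7 + 12)*33 = 64924 - 115*33 = 64924 - 3795 = 61129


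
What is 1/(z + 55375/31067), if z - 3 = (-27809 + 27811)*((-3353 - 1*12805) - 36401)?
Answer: -31067/3265552330 ≈ -9.5135e-6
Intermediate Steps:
z = -105115 (z = 3 + (-27809 + 27811)*((-3353 - 1*12805) - 36401) = 3 + 2*((-3353 - 12805) - 36401) = 3 + 2*(-16158 - 36401) = 3 + 2*(-52559) = 3 - 105118 = -105115)
1/(z + 55375/31067) = 1/(-105115 + 55375/31067) = 1/(-3265552330/31067) = -31067/3265552330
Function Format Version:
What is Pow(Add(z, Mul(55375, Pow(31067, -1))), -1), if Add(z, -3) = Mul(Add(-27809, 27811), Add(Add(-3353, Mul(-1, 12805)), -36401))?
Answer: Rational(-31067, 3265552330) ≈ -9.5135e-6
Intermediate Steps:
z = -105115 (z = Add(3, Mul(Add(-27809, 27811), Add(Add(-3353, Mul(-1, 12805)), -36401))) = Add(3, Mul(2, Add(Add(-3353, -12805), -36401))) = Add(3, Mul(2, Add(-16158, -36401))) = Add(3, Mul(2, -52559)) = Add(3, -105118) = -105115)
Pow(Add(z, Mul(55375, Pow(31067, -1))), -1) = Pow(Add(-105115, Mul(55375, Pow(31067, -1))), -1) = Pow(Add(-105115, Mul(55375, Rational(1, 31067))), -1) = Pow(Add(-105115, Rational(55375, 31067)), -1) = Pow(Rational(-3265552330, 31067), -1) = Rational(-31067, 3265552330)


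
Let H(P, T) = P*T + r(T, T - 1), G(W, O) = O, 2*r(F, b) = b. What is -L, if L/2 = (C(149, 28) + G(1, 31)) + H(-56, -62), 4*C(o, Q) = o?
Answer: -14035/2 ≈ -7017.5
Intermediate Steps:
r(F, b) = b/2
C(o, Q) = o/4
H(P, T) = -1/2 + T/2 + P*T (H(P, T) = P*T + (T - 1)/2 = P*T + (-1 + T)/2 = P*T + (-1/2 + T/2) = -1/2 + T/2 + P*T)
L = 14035/2 (L = 2*(((1/4)*149 + 31) + (-1/2 + (1/2)*(-62) - 56*(-62))) = 2*((149/4 + 31) + (-1/2 - 31 + 3472)) = 2*(273/4 + 6881/2) = 2*(14035/4) = 14035/2 ≈ 7017.5)
-L = -1*14035/2 = -14035/2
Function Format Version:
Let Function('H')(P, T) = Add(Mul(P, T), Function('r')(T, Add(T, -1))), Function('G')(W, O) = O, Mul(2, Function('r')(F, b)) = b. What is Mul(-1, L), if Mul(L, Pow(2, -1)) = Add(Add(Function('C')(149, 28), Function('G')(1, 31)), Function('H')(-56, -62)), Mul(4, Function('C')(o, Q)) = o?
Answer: Rational(-14035, 2) ≈ -7017.5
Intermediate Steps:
Function('r')(F, b) = Mul(Rational(1, 2), b)
Function('C')(o, Q) = Mul(Rational(1, 4), o)
Function('H')(P, T) = Add(Rational(-1, 2), Mul(Rational(1, 2), T), Mul(P, T)) (Function('H')(P, T) = Add(Mul(P, T), Mul(Rational(1, 2), Add(T, -1))) = Add(Mul(P, T), Mul(Rational(1, 2), Add(-1, T))) = Add(Mul(P, T), Add(Rational(-1, 2), Mul(Rational(1, 2), T))) = Add(Rational(-1, 2), Mul(Rational(1, 2), T), Mul(P, T)))
L = Rational(14035, 2) (L = Mul(2, Add(Add(Mul(Rational(1, 4), 149), 31), Add(Rational(-1, 2), Mul(Rational(1, 2), -62), Mul(-56, -62)))) = Mul(2, Add(Add(Rational(149, 4), 31), Add(Rational(-1, 2), -31, 3472))) = Mul(2, Add(Rational(273, 4), Rational(6881, 2))) = Mul(2, Rational(14035, 4)) = Rational(14035, 2) ≈ 7017.5)
Mul(-1, L) = Mul(-1, Rational(14035, 2)) = Rational(-14035, 2)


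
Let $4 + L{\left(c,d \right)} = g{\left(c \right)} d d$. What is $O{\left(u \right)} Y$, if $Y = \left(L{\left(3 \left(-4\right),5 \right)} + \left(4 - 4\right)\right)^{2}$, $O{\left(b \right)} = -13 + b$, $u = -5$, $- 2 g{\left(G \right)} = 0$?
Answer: $-288$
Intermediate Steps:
$g{\left(G \right)} = 0$ ($g{\left(G \right)} = \left(- \frac{1}{2}\right) 0 = 0$)
$L{\left(c,d \right)} = -4$ ($L{\left(c,d \right)} = -4 + 0 d d = -4 + 0 d = -4 + 0 = -4$)
$Y = 16$ ($Y = \left(-4 + \left(4 - 4\right)\right)^{2} = \left(-4 + 0\right)^{2} = \left(-4\right)^{2} = 16$)
$O{\left(u \right)} Y = \left(-13 - 5\right) 16 = \left(-18\right) 16 = -288$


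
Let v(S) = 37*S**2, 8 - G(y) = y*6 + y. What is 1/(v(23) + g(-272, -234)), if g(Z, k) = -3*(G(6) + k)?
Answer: 1/20377 ≈ 4.9075e-5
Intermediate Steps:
G(y) = 8 - 7*y (G(y) = 8 - (y*6 + y) = 8 - (6*y + y) = 8 - 7*y)
g(Z, k) = 102 - 3*k (g(Z, k) = -3*((8 - 7*6) + k) = -3*((8 - 42) + k) = -3*(-34 + k) = 102 - 3*k)
1/(v(23) + g(-272, -234)) = 1/(37*23**2 + (102 - 3*(-234))) = 1/(37*529 + (102 + 702)) = 1/(19573 + 804) = 1/20377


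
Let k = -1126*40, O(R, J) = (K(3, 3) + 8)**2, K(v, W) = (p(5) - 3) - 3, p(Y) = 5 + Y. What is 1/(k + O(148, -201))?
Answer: -1/44896 ≈ -2.2274e-5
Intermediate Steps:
K(v, W) = 4 (K(v, W) = ((5 + 5) - 3) - 3 = (10 - 3) - 3 = 7 - 3 = 4)
O(R, J) = 144 (O(R, J) = (4 + 8)**2 = 12**2 = 144)
k = -45040
1/(k + O(148, -201)) = 1/(-45040 + 144) = 1/(-44896) = -1/44896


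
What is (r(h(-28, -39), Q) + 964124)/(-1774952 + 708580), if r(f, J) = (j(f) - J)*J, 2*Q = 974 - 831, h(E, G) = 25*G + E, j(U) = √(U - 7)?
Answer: -3836047/4265488 - 143*I*√1010/2132744 ≈ -0.89932 - 0.0021309*I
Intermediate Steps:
j(U) = √(-7 + U)
h(E, G) = E + 25*G
Q = 143/2 (Q = (974 - 831)/2 = (½)*143 = 143/2 ≈ 71.500)
r(f, J) = J*(√(-7 + f) - J) (r(f, J) = (√(-7 + f) - J)*J = J*(√(-7 + f) - J))
(r(h(-28, -39), Q) + 964124)/(-1774952 + 708580) = (143*(√(-7 + (-28 + 25*(-39))) - 1*143/2)/2 + 964124)/(-1774952 + 708580) = (143*(√(-7 + (-28 - 975)) - 143/2)/2 + 964124)/(-1066372) = (143*(√(-7 - 1003) - 143/2)/2 + 964124)*(-1/1066372) = (143*(√(-1010) - 143/2)/2 + 964124)*(-1/1066372) = (143*(I*√1010 - 143/2)/2 + 964124)*(-1/1066372) = (143*(-143/2 + I*√1010)/2 + 964124)*(-1/1066372) = ((-20449/4 + 143*I*√1010/2) + 964124)*(-1/1066372) = (3836047/4 + 143*I*√1010/2)*(-1/1066372) = -3836047/4265488 - 143*I*√1010/2132744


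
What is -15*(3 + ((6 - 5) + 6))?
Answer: -150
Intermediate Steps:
-15*(3 + ((6 - 5) + 6)) = -15*(3 + (1 + 6)) = -15*(3 + 7) = -15*10 = -150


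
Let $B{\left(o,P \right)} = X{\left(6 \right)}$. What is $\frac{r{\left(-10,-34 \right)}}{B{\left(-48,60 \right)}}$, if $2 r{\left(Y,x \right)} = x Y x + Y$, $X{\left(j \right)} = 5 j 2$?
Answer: $- \frac{1157}{12} \approx -96.417$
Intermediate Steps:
$X{\left(j \right)} = 10 j$
$r{\left(Y,x \right)} = \frac{Y}{2} + \frac{Y x^{2}}{2}$ ($r{\left(Y,x \right)} = \frac{x Y x + Y}{2} = \frac{Y x x + Y}{2} = \frac{Y x^{2} + Y}{2} = \frac{Y + Y x^{2}}{2} = \frac{Y}{2} + \frac{Y x^{2}}{2}$)
$B{\left(o,P \right)} = 60$ ($B{\left(o,P \right)} = 10 \cdot 6 = 60$)
$\frac{r{\left(-10,-34 \right)}}{B{\left(-48,60 \right)}} = \frac{\frac{1}{2} \left(-10\right) \left(1 + \left(-34\right)^{2}\right)}{60} = \frac{1}{2} \left(-10\right) \left(1 + 1156\right) \frac{1}{60} = \frac{1}{2} \left(-10\right) 1157 \cdot \frac{1}{60} = \left(-5785\right) \frac{1}{60} = - \frac{1157}{12}$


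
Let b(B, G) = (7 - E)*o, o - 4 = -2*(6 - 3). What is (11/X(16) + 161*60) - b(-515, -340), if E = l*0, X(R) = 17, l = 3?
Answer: 164469/17 ≈ 9674.6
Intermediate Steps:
E = 0 (E = 3*0 = 0)
o = -2 (o = 4 - 2*(6 - 3) = 4 - 2*3 = 4 - 6 = -2)
b(B, G) = -14 (b(B, G) = (7 - 1*0)*(-2) = (7 + 0)*(-2) = 7*(-2) = -14)
(11/X(16) + 161*60) - b(-515, -340) = (11/17 + 161*60) - 1*(-14) = (11*(1/17) + 9660) + 14 = (11/17 + 9660) + 14 = 164231/17 + 14 = 164469/17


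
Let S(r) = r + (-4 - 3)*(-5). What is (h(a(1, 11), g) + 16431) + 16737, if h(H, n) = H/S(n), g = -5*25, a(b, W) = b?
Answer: 2985119/90 ≈ 33168.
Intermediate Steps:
g = -125
S(r) = 35 + r (S(r) = r - 7*(-5) = r + 35 = 35 + r)
h(H, n) = H/(35 + n)
(h(a(1, 11), g) + 16431) + 16737 = (1/(35 - 125) + 16431) + 16737 = (1/(-90) + 16431) + 16737 = (1*(-1/90) + 16431) + 16737 = (-1/90 + 16431) + 16737 = 1478789/90 + 16737 = 2985119/90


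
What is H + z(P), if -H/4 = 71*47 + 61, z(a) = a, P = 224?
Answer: -13368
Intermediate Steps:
H = -13592 (H = -4*(71*47 + 61) = -4*(3337 + 61) = -4*3398 = -13592)
H + z(P) = -13592 + 224 = -13368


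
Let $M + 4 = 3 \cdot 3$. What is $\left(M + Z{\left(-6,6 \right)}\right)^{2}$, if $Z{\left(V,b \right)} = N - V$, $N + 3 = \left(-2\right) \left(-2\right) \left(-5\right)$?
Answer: $144$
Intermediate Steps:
$N = -23$ ($N = -3 + \left(-2\right) \left(-2\right) \left(-5\right) = -3 + 4 \left(-5\right) = -3 - 20 = -23$)
$Z{\left(V,b \right)} = -23 - V$
$M = 5$ ($M = -4 + 3 \cdot 3 = -4 + 9 = 5$)
$\left(M + Z{\left(-6,6 \right)}\right)^{2} = \left(5 - 17\right)^{2} = \left(-12\right)^{2} = 144$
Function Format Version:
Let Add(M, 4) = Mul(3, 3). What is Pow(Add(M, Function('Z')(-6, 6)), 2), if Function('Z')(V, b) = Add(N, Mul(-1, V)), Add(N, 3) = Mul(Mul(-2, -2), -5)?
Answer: 144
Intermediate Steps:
N = -23 (N = Add(-3, Mul(Mul(-2, -2), -5)) = Add(-3, Mul(4, -5)) = Add(-3, -20) = -23)
Function('Z')(V, b) = Add(-23, Mul(-1, V))
M = 5 (M = Add(-4, Mul(3, 3)) = Add(-4, 9) = 5)
Pow(Add(M, Function('Z')(-6, 6)), 2) = Pow(Add(5, Add(-23, Mul(-1, -6))), 2) = Pow(Add(5, Add(-23, 6)), 2) = Pow(Add(5, -17), 2) = Pow(-12, 2) = 144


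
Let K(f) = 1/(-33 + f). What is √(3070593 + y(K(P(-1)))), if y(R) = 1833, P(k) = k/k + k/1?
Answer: √3072426 ≈ 1752.8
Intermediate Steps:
P(k) = 1 + k (P(k) = 1 + k*1 = 1 + k)
√(3070593 + y(K(P(-1)))) = √(3070593 + 1833) = √3072426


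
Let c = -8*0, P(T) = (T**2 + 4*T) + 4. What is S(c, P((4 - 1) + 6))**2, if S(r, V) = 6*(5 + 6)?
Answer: 4356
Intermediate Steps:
P(T) = 4 + T**2 + 4*T
c = 0
S(r, V) = 66 (S(r, V) = 6*11 = 66)
S(c, P((4 - 1) + 6))**2 = 66**2 = 4356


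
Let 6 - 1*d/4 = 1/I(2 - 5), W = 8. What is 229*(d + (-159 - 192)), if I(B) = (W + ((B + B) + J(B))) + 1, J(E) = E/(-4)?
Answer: -1126909/15 ≈ -75127.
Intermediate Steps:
J(E) = -E/4 (J(E) = E*(-¼) = -E/4)
I(B) = 9 + 7*B/4 (I(B) = (8 + ((B + B) - B/4)) + 1 = (8 + (2*B - B/4)) + 1 = (8 + 7*B/4) + 1 = 9 + 7*B/4)
d = 344/15 (d = 24 - 4/(9 + 7*(2 - 5)/4) = 24 - 4/(9 + (7/4)*(-3)) = 24 - 4/(9 - 21/4) = 24 - 4/15/4 = 24 - 4*4/15 = 24 - 16/15 = 344/15 ≈ 22.933)
229*(d + (-159 - 192)) = 229*(344/15 + (-159 - 192)) = 229*(344/15 - 351) = 229*(-4921/15) = -1126909/15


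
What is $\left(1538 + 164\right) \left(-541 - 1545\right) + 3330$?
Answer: $-3547042$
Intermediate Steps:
$\left(1538 + 164\right) \left(-541 - 1545\right) + 3330 = 1702 \left(-2086\right) + 3330 = -3550372 + 3330 = -3547042$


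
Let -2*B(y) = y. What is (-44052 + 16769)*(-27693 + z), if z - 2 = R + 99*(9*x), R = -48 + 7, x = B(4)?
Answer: 805230462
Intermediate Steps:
B(y) = -y/2
x = -2 (x = -1/2*4 = -2)
R = -41
z = -1821 (z = 2 + (-41 + 99*(9*(-2))) = 2 + (-41 + 99*(-18)) = 2 + (-41 - 1782) = 2 - 1823 = -1821)
(-44052 + 16769)*(-27693 + z) = (-44052 + 16769)*(-27693 - 1821) = -27283*(-29514) = 805230462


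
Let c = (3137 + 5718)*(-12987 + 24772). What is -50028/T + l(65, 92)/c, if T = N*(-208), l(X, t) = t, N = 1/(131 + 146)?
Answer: 15718939241983/235935700 ≈ 66624.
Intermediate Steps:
N = 1/277 ≈ 0.0036101
c = 104356175 (c = 8855*11785 = 104356175)
T = -208/277 (T = (1/277)*(-208) = -208/277 ≈ -0.75090)
-50028/T + l(65, 92)/c = -50028/(-208/277) + 92/104356175 = -50028*(-277/208) + 92*(1/104356175) = 3464439/52 + 4/4537225 = 15718939241983/235935700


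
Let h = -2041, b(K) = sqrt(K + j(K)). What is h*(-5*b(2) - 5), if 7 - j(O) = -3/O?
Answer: 10205 + 10205*sqrt(42)/2 ≈ 43273.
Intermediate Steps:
j(O) = 7 + 3/O (j(O) = 7 - (-3)/O = 7 + 3/O)
b(K) = sqrt(7 + K + 3/K) (b(K) = sqrt(K + (7 + 3/K)) = sqrt(7 + K + 3/K))
h*(-5*b(2) - 5) = -2041*(-5*sqrt(7 + 2 + 3/2) - 5) = -2041*(-5*sqrt(42)/2 - 5) = -2041*(-5 - 5*sqrt(42)/2) = 10205 + 10205*sqrt(42)/2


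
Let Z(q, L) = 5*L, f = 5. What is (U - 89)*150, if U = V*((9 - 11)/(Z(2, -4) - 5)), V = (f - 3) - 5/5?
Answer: -13338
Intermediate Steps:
V = 1 (V = (5 - 3) - 5/5 = 2 - 5*⅕ = 2 - 1 = 1)
U = 2/25 (U = 1*((9 - 11)/(5*(-4) - 5)) = 1*(-2/(-20 - 5)) = 1*(-2/(-25)) = 1*(-2*(-1/25)) = 1*(2/25) = 2/25 ≈ 0.080000)
(U - 89)*150 = (2/25 - 89)*150 = -2223/25*150 = -13338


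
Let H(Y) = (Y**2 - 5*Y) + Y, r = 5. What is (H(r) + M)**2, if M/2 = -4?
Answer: 9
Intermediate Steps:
H(Y) = Y**2 - 4*Y
M = -8 (M = 2*(-4) = -8)
(H(r) + M)**2 = (5*(-4 + 5) - 8)**2 = (5*1 - 8)**2 = (5 - 8)**2 = (-3)**2 = 9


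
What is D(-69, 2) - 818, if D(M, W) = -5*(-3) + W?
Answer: -801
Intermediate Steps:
D(M, W) = 15 + W
D(-69, 2) - 818 = (15 + 2) - 818 = 17 - 818 = -801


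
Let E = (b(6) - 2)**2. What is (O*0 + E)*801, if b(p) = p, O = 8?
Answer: 12816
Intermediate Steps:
E = 16 (E = (6 - 2)**2 = 4**2 = 16)
(O*0 + E)*801 = (8*0 + 16)*801 = (0 + 16)*801 = 16*801 = 12816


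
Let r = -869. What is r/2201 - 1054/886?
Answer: -1544894/975043 ≈ -1.5844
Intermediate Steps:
r/2201 - 1054/886 = -869/2201 - 1054/886 = -869*1/2201 - 1054*1/886 = -869/2201 - 527/443 = -1544894/975043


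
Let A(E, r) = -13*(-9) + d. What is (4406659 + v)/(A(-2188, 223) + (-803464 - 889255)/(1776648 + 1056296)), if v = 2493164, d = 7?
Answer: 2171868018768/38843593 ≈ 55913.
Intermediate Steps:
A(E, r) = 124 (A(E, r) = -13*(-9) + 7 = 117 + 7 = 124)
(4406659 + v)/(A(-2188, 223) + (-803464 - 889255)/(1776648 + 1056296)) = (4406659 + 2493164)/(124 + (-803464 - 889255)/(1776648 + 1056296)) = 6899823/(124 - 1692719/2832944) = 6899823/(349592337/2832944) = 6899823*(2832944/349592337) = 2171868018768/38843593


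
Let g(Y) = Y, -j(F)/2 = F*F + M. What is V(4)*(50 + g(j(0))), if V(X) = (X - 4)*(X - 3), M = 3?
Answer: 0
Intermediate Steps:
j(F) = -6 - 2*F² (j(F) = -2*(F*F + 3) = -2*(F² + 3) = -2*(3 + F²) = -6 - 2*F²)
V(X) = (-4 + X)*(-3 + X)
V(4)*(50 + g(j(0))) = (12 + 4² - 7*4)*(50 + (-6 - 2*0²)) = (12 + 16 - 28)*(50 + (-6 - 2*0)) = 0*(50 + (-6 + 0)) = 0*(50 - 6) = 0*44 = 0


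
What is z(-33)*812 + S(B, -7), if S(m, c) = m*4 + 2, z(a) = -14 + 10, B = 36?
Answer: -3102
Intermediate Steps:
z(a) = -4
S(m, c) = 2 + 4*m (S(m, c) = 4*m + 2 = 2 + 4*m)
z(-33)*812 + S(B, -7) = -4*812 + (2 + 4*36) = -3248 + (2 + 144) = -3248 + 146 = -3102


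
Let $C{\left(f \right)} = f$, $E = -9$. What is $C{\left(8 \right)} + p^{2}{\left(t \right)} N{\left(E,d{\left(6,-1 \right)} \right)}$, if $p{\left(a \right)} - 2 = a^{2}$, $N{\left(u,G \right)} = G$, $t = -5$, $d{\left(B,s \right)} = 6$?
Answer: $4382$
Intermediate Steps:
$p{\left(a \right)} = 2 + a^{2}$
$C{\left(8 \right)} + p^{2}{\left(t \right)} N{\left(E,d{\left(6,-1 \right)} \right)} = 8 + \left(2 + \left(-5\right)^{2}\right)^{2} \cdot 6 = 8 + \left(2 + 25\right)^{2} \cdot 6 = 8 + 27^{2} \cdot 6 = 8 + 729 \cdot 6 = 8 + 4374 = 4382$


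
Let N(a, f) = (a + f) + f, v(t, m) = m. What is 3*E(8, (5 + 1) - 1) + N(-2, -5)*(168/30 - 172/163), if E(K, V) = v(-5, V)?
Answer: -32223/815 ≈ -39.537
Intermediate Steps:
E(K, V) = V
N(a, f) = a + 2*f
3*E(8, (5 + 1) - 1) + N(-2, -5)*(168/30 - 172/163) = 3*((5 + 1) - 1) + (-2 + 2*(-5))*(168/30 - 172/163) = 3*(6 - 1) + (-2 - 10)*(168*(1/30) - 172*1/163) = 3*5 - 12*(28/5 - 172/163) = 15 - 12*3704/815 = 15 - 44448/815 = -32223/815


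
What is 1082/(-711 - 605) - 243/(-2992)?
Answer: -729389/984368 ≈ -0.74097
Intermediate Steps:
1082/(-711 - 605) - 243/(-2992) = 1082/(-1316) - 243*(-1/2992) = 1082*(-1/1316) + 243/2992 = -541/658 + 243/2992 = -729389/984368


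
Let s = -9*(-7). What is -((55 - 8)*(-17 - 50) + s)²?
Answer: -9523396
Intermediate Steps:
s = 63
-((55 - 8)*(-17 - 50) + s)² = -((55 - 8)*(-17 - 50) + 63)² = -(47*(-67) + 63)² = -(-3149 + 63)² = -1*(-3086)² = -1*9523396 = -9523396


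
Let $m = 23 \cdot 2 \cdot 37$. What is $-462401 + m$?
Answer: $-460699$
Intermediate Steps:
$m = 1702$ ($m = 46 \cdot 37 = 1702$)
$-462401 + m = -462401 + 1702 = -460699$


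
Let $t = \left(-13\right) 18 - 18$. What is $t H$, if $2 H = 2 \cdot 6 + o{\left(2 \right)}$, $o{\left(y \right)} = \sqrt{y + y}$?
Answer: $-1764$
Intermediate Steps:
$o{\left(y \right)} = \sqrt{2} \sqrt{y}$ ($o{\left(y \right)} = \sqrt{2 y} = \sqrt{2} \sqrt{y}$)
$H = 7$ ($H = \frac{2 \cdot 6 + \sqrt{2} \sqrt{2}}{2} = \frac{12 + 2}{2} = \frac{1}{2} \cdot 14 = 7$)
$t = -252$ ($t = -234 - 18 = -252$)
$t H = \left(-252\right) 7 = -1764$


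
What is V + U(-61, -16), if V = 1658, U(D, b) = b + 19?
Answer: 1661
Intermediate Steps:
U(D, b) = 19 + b
V + U(-61, -16) = 1658 + (19 - 16) = 1658 + 3 = 1661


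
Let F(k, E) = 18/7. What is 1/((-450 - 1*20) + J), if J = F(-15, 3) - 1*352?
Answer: -7/5736 ≈ -0.0012204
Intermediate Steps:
F(k, E) = 18/7 (F(k, E) = 18*(⅐) = 18/7)
J = -2446/7 (J = 18/7 - 1*352 = 18/7 - 352 = -2446/7 ≈ -349.43)
1/((-450 - 1*20) + J) = 1/((-450 - 1*20) - 2446/7) = 1/((-450 - 20) - 2446/7) = 1/(-470 - 2446/7) = 1/(-5736/7) = -7/5736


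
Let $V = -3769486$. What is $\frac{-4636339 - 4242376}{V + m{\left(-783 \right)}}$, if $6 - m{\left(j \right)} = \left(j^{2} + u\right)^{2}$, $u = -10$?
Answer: $\frac{8878715}{375869629721} \approx 2.3622 \cdot 10^{-5}$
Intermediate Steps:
$m{\left(j \right)} = 6 - \left(-10 + j^{2}\right)^{2}$ ($m{\left(j \right)} = 6 - \left(j^{2} - 10\right)^{2} = 6 - \left(-10 + j^{2}\right)^{2}$)
$\frac{-4636339 - 4242376}{V + m{\left(-783 \right)}} = \frac{-4636339 - 4242376}{-3769486 + \left(6 - \left(-10 + \left(-783\right)^{2}\right)^{2}\right)} = - \frac{8878715}{-3769486 + \left(6 - \left(-10 + 613089\right)^{2}\right)} = - \frac{8878715}{-3769486 + \left(6 - 613079^{2}\right)} = - \frac{8878715}{-3769486 + \left(6 - 375865860241\right)} = - \frac{8878715}{-3769486 - 375865860235} = - \frac{8878715}{-375869629721} = \left(-8878715\right) \left(- \frac{1}{375869629721}\right) = \frac{8878715}{375869629721}$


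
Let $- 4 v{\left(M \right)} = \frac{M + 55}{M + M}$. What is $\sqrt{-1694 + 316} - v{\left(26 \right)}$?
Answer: $\frac{81}{208} + i \sqrt{1378} \approx 0.38942 + 37.121 i$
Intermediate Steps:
$v{\left(M \right)} = - \frac{55 + M}{8 M}$ ($v{\left(M \right)} = - \frac{\left(M + 55\right) \frac{1}{M + M}}{4} = - \frac{\left(55 + M\right) \frac{1}{2 M}}{4} = - \frac{\frac{1}{2} \frac{1}{M} \left(55 + M\right)}{4} = - \frac{55 + M}{8 M}$)
$\sqrt{-1694 + 316} - v{\left(26 \right)} = \sqrt{-1694 + 316} - \frac{-55 - 26}{8 \cdot 26} = \sqrt{-1378} - \frac{1}{8} \cdot \frac{1}{26} \left(-55 - 26\right) = i \sqrt{1378} - \frac{1}{8} \cdot \frac{1}{26} \left(-81\right) = i \sqrt{1378} - - \frac{81}{208} = i \sqrt{1378} + \frac{81}{208} = \frac{81}{208} + i \sqrt{1378}$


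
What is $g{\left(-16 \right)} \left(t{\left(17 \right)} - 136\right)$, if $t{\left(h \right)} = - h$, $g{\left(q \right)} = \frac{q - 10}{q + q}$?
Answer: $- \frac{1989}{16} \approx -124.31$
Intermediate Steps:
$g{\left(q \right)} = \frac{-10 + q}{2 q}$
$g{\left(-16 \right)} \left(t{\left(17 \right)} - 136\right) = \frac{-10 - 16}{2 \left(-16\right)} \left(\left(-1\right) 17 - 136\right) = \frac{1}{2} \left(- \frac{1}{16}\right) \left(-26\right) \left(-17 - 136\right) = \frac{13}{16} \left(-153\right) = - \frac{1989}{16}$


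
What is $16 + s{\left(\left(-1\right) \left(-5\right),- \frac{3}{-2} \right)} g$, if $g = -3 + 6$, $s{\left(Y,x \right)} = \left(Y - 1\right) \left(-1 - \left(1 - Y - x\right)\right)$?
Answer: $70$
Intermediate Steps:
$s{\left(Y,x \right)} = \left(-1 + Y\right) \left(-2 + Y + x\right)$ ($s{\left(Y,x \right)} = \left(-1 + Y\right) \left(-1 + \left(-1 + Y + x\right)\right) = \left(-1 + Y\right) \left(-2 + Y + x\right)$)
$g = 3$
$16 + s{\left(\left(-1\right) \left(-5\right),- \frac{3}{-2} \right)} g = 16 + \left(2 + \left(\left(-1\right) \left(-5\right)\right)^{2} - - \frac{3}{-2} - 3 \left(\left(-1\right) \left(-5\right)\right) + \left(-1\right) \left(-5\right) \left(- \frac{3}{-2}\right)\right) 3 = 16 + \left(2 + 5^{2} - \left(-3\right) \left(- \frac{1}{2}\right) - 15 + 5 \left(\left(-3\right) \left(- \frac{1}{2}\right)\right)\right) 3 = 16 + \left(2 + 25 - \frac{3}{2} - 15 + 5 \cdot \frac{3}{2}\right) 3 = 16 + \left(2 + 25 - \frac{3}{2} - 15 + \frac{15}{2}\right) 3 = 16 + 18 \cdot 3 = 16 + 54 = 70$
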